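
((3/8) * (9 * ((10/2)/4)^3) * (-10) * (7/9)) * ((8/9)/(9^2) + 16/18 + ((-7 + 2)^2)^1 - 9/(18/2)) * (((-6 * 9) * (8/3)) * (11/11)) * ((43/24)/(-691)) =-426855625/895536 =-476.65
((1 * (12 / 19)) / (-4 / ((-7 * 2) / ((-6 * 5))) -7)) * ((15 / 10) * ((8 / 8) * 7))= -882 / 2071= -0.43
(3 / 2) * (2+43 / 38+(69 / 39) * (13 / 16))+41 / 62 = 141641 / 18848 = 7.51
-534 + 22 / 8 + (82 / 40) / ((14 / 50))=-7335 / 14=-523.93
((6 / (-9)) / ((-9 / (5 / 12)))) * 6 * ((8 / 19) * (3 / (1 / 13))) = 520 / 171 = 3.04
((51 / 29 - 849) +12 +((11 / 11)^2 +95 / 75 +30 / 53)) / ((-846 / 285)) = 182316229 / 650151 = 280.42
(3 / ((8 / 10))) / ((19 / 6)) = 45 / 38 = 1.18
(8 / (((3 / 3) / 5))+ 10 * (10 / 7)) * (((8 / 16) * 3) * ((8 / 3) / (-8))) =-190 / 7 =-27.14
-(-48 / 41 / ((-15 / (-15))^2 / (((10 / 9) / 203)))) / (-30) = -16 / 74907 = -0.00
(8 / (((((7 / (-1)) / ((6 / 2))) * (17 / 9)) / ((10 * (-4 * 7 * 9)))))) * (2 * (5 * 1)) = 45741.18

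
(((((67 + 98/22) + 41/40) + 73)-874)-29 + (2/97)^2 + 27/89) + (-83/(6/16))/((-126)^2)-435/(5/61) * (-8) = 41698.77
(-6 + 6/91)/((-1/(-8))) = -4320/91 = -47.47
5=5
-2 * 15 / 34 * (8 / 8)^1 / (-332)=15 / 5644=0.00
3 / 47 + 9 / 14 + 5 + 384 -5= 253137 / 658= 384.71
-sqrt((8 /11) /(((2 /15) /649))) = -2 * sqrt(885) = -59.50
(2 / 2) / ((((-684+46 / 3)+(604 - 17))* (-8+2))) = 1 / 490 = 0.00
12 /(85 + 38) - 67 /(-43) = 2919 /1763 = 1.66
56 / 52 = 1.08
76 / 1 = 76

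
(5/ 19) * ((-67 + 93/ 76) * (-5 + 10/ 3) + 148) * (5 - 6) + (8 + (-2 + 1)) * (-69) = -2386051/ 4332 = -550.80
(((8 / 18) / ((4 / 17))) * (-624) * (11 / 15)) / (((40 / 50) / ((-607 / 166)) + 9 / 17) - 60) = 401367824 / 27717057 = 14.48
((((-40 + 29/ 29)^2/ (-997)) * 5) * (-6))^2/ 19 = 2082096900/ 18886171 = 110.24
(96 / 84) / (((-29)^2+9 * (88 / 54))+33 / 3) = 3 / 2275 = 0.00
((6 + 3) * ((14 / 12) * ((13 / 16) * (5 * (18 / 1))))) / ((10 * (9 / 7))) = 1911 / 32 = 59.72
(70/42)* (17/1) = 85/3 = 28.33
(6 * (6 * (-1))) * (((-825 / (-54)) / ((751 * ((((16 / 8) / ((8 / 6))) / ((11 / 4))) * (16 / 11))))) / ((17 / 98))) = -5.32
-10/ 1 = -10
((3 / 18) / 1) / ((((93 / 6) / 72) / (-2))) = -48 / 31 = -1.55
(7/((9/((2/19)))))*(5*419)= 171.52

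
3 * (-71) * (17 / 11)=-3621 / 11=-329.18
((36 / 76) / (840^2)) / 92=1 / 137043200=0.00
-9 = -9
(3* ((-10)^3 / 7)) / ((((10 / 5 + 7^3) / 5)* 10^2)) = -10 / 161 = -0.06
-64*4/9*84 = -7168/3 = -2389.33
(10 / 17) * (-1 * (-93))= 930 / 17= 54.71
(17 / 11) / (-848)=-17 / 9328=-0.00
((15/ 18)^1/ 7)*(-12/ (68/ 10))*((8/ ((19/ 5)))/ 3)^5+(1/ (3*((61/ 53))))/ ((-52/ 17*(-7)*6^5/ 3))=-3207559427057/ 89726221183872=-0.04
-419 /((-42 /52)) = 10894 /21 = 518.76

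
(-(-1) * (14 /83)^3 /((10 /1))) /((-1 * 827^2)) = -1372 /1955308555615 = -0.00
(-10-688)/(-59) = 698/59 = 11.83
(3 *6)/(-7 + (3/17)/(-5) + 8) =765/41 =18.66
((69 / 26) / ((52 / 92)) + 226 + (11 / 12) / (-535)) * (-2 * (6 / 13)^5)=-324386066736 / 33570456595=-9.66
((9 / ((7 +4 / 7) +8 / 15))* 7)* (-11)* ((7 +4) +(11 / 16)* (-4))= -2401245 / 3404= -705.42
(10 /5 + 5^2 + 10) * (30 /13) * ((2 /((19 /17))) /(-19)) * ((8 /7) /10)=-30192 /32851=-0.92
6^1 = 6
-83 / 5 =-16.60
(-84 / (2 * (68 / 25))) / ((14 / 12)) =-225 / 17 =-13.24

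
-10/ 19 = -0.53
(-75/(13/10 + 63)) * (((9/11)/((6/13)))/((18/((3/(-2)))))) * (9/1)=43875/28292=1.55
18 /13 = 1.38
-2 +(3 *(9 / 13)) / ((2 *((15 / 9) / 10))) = 55 / 13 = 4.23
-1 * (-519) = 519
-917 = -917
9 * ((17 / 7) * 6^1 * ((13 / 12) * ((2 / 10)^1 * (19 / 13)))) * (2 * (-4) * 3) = -34884 / 35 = -996.69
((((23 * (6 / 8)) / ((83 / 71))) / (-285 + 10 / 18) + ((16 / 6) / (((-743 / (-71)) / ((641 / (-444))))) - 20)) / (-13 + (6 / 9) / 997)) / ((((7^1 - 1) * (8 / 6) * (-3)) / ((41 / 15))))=-175525735765355813 / 981137259155865600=-0.18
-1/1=-1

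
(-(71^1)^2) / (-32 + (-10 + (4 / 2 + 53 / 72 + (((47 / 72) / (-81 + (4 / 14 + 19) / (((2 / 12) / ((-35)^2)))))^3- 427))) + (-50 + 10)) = 5349813863036265732966912 / 537277835971519435613233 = 9.96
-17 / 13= -1.31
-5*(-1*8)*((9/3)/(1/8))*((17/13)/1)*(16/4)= 65280/13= 5021.54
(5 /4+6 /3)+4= 29 /4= 7.25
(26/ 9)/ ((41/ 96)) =832/ 123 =6.76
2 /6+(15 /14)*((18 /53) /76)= 28601 /84588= 0.34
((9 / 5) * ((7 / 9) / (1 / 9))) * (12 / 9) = 84 / 5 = 16.80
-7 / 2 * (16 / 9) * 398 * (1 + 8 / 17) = -557200 / 153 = -3641.83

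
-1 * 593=-593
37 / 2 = 18.50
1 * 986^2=972196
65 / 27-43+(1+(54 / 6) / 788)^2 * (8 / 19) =-1599166589 / 39818034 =-40.16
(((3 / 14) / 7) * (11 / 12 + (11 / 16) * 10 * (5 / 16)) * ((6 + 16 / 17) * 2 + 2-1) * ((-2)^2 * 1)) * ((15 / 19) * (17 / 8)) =4466715 / 476672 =9.37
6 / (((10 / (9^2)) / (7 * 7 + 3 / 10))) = 119799 / 50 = 2395.98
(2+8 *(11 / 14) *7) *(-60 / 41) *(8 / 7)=-76.93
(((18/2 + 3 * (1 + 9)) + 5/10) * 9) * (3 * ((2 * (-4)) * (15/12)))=-10665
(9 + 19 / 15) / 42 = 11 / 45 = 0.24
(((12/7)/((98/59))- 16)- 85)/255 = -2017/5145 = -0.39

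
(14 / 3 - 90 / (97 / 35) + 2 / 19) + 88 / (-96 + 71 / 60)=-900554494 / 31454481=-28.63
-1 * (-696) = 696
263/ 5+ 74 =633/ 5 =126.60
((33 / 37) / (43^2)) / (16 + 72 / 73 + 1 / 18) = 43362 / 1531972309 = 0.00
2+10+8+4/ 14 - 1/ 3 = 419/ 21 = 19.95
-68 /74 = -34 /37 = -0.92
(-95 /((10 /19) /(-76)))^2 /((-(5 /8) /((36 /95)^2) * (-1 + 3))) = -21618690.05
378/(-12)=-31.50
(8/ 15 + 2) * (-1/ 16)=-19/ 120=-0.16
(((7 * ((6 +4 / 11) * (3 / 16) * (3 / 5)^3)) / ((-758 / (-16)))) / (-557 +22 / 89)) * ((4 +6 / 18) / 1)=-510237 / 1721484325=-0.00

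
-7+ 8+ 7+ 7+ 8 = 23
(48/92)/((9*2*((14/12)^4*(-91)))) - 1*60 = -301518444/5025293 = -60.00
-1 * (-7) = 7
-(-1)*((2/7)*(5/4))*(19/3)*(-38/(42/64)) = -130.98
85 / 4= 21.25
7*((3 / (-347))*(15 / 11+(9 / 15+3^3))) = -33453 / 19085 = -1.75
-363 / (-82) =363 / 82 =4.43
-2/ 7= -0.29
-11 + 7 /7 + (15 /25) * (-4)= -62 /5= -12.40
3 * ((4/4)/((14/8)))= 12/7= 1.71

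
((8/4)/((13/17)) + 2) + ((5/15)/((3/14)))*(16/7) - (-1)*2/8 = 3941/468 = 8.42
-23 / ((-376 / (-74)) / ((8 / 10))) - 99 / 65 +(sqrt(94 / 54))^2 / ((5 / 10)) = -1.66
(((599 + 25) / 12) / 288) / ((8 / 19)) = 0.43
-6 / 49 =-0.12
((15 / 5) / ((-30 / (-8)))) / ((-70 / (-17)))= 34 / 175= 0.19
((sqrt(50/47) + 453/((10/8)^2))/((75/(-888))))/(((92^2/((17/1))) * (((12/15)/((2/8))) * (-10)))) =629 * sqrt(94)/7956160 + 284937/1322500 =0.22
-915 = -915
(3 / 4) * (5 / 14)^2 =75 / 784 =0.10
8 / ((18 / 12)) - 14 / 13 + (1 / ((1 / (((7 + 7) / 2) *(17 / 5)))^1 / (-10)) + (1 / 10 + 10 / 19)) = -1727399 / 7410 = -233.12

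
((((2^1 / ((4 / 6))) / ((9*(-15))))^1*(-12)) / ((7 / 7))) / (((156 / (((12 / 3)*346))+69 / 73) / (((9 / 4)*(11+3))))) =353612 / 44535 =7.94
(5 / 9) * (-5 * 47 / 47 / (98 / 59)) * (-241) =355475 / 882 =403.03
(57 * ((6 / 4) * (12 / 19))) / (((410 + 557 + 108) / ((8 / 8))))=54 / 1075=0.05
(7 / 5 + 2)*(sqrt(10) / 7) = 1.54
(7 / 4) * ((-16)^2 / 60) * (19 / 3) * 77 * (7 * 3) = 76466.13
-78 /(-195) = 2 /5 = 0.40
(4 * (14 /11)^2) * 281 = 220304 /121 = 1820.69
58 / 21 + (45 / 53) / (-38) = 115867 / 42294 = 2.74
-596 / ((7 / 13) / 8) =-61984 / 7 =-8854.86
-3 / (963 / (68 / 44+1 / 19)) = -334 / 67089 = -0.00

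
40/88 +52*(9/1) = 5153/11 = 468.45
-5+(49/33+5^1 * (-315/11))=-4841/33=-146.70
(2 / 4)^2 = 1 / 4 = 0.25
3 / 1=3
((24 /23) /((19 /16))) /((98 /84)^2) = 13824 /21413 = 0.65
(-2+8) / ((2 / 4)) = 12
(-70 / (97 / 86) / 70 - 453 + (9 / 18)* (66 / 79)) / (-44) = 10.31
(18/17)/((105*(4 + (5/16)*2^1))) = 48/22015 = 0.00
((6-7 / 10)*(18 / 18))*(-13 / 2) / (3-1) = -689 / 40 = -17.22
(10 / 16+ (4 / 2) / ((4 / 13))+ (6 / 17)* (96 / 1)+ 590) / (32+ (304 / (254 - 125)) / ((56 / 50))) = 77492751 / 4188256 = 18.50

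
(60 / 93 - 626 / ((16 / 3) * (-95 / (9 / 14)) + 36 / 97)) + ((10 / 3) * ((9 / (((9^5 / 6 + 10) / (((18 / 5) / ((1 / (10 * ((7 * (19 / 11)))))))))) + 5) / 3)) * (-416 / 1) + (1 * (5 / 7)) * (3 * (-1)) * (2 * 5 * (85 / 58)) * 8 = -107603739197106431 / 39204107272638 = -2744.71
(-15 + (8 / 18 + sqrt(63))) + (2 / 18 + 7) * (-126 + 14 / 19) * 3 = -2678.90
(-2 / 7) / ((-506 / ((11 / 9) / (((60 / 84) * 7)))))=1 / 7245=0.00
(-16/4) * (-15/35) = 12/7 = 1.71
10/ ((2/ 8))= 40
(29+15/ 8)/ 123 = 247/ 984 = 0.25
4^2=16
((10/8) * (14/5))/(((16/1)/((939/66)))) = 3.11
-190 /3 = -63.33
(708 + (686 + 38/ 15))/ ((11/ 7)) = 146636/ 165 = 888.70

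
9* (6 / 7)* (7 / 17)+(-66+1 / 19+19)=-14138 / 323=-43.77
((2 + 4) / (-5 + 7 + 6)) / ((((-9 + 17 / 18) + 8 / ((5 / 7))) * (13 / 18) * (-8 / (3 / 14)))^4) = 6537720751875 / 450413364251551826944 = 0.00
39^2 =1521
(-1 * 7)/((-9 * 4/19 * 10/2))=133/180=0.74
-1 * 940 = -940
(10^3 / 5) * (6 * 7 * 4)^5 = 26765564313600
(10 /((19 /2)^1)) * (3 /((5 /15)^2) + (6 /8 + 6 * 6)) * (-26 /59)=-33150 /1121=-29.57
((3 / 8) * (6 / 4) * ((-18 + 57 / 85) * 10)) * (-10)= 66285 / 68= 974.78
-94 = -94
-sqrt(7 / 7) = -1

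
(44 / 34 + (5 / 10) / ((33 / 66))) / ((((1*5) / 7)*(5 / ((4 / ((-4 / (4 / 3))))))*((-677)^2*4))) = -91 / 194789825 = -0.00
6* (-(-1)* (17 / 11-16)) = -954 / 11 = -86.73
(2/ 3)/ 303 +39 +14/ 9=12289/ 303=40.56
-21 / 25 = -0.84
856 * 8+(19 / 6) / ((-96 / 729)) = 436733 / 64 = 6823.95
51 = 51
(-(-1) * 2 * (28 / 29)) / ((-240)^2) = 7 / 208800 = 0.00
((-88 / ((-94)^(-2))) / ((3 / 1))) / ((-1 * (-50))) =-388784 / 75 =-5183.79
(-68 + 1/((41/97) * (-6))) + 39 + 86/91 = -28.45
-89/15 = -5.93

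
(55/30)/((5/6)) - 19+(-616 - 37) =-3349/5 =-669.80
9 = 9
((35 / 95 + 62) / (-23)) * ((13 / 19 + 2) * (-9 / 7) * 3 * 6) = 9790470 / 58121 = 168.45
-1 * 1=-1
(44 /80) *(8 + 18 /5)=319 /50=6.38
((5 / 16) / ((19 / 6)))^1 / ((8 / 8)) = 15 / 152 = 0.10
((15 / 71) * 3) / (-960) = -0.00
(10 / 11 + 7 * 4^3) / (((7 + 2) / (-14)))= -23044 / 33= -698.30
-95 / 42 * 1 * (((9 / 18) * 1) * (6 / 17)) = -0.40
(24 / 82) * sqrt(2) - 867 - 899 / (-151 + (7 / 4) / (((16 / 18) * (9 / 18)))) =-2025667 / 2353 + 12 * sqrt(2) / 41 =-860.47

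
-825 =-825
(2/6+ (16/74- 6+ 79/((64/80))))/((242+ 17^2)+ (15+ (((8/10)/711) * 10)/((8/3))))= 3272575/19151644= 0.17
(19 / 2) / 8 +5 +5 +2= 211 / 16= 13.19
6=6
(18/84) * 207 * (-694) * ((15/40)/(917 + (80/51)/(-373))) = -12297627603/976864616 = -12.59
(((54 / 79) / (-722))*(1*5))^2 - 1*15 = -15.00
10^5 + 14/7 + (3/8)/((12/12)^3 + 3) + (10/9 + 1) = 28801211/288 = 100004.20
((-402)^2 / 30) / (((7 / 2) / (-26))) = -1400568 / 35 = -40016.23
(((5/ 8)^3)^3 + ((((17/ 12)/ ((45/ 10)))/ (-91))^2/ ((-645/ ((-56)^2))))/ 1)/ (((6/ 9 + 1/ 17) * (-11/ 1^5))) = -2627923953853001/ 1446961530682736640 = -0.00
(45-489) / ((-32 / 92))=2553 / 2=1276.50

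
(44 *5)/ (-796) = -55/ 199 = -0.28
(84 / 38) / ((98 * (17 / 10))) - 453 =-1024203 / 2261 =-452.99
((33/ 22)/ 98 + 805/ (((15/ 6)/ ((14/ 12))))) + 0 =220901/ 588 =375.68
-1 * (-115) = 115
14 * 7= 98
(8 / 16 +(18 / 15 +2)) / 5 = 0.74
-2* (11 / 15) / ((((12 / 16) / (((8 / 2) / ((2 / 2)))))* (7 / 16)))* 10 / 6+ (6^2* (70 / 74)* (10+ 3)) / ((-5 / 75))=-46645684 / 6993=-6670.34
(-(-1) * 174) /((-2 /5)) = -435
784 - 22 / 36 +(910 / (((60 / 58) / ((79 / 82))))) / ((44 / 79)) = 74848201 / 32472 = 2305.01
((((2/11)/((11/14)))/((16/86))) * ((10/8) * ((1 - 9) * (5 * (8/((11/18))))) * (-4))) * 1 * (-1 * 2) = -8668800/1331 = -6513.00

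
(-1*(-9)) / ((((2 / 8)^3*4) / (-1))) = -144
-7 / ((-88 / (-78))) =-273 / 44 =-6.20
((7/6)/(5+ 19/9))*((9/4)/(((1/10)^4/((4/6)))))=39375/16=2460.94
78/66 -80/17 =-659/187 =-3.52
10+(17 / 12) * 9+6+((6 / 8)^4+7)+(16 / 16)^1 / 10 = 46293 / 1280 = 36.17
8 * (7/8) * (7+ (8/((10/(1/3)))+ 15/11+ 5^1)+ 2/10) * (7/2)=55909/165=338.84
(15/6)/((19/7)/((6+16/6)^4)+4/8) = 1599416/320191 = 5.00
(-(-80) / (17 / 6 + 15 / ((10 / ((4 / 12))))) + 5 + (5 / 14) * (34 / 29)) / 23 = 5972 / 4669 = 1.28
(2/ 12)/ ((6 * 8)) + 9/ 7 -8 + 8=2599/ 2016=1.29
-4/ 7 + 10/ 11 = 0.34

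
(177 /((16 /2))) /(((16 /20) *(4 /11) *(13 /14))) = 68145 /832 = 81.91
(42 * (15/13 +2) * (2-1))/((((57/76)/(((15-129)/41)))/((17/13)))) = -108528/169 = -642.18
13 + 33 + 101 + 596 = 743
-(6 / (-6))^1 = 1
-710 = -710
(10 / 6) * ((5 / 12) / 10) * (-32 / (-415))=4 / 747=0.01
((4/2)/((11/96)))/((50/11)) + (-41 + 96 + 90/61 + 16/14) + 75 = 1456692/10675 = 136.46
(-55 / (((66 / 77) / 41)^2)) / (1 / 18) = -4530295 / 2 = -2265147.50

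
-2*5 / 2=-5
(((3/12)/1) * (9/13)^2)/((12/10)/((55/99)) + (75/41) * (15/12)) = 27675/1027013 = 0.03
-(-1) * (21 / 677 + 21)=14238 / 677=21.03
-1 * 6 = -6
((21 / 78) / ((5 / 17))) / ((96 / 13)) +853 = 818999 / 960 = 853.12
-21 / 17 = -1.24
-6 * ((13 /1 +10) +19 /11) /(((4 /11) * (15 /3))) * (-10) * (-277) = -226032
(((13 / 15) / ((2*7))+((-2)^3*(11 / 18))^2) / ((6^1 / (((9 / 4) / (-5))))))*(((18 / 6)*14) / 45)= -135871 / 81000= -1.68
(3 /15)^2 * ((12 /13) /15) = 4 /1625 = 0.00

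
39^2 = 1521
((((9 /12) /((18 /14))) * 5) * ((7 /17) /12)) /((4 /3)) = 245 /3264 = 0.08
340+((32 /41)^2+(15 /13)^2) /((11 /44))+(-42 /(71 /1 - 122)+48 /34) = 1690316910 /4829513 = 350.00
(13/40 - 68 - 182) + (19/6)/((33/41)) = -245.74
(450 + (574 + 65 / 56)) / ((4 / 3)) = 172227 / 224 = 768.87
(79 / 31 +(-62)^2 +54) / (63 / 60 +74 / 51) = 123335340 / 79081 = 1559.61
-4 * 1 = -4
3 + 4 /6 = 3.67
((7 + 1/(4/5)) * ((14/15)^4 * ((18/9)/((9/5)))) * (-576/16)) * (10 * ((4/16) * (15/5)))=-422576/225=-1878.12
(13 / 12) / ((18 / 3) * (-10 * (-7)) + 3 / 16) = 0.00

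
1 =1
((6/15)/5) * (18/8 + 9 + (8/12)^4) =3709/4050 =0.92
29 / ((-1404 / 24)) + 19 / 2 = 2107 / 234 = 9.00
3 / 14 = 0.21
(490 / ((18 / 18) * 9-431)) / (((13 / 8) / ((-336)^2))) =-221276160 / 2743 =-80669.40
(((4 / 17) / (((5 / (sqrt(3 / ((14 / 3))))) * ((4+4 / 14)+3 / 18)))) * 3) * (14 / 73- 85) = -668628 * sqrt(14) / 1160335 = -2.16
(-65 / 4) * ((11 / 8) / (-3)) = 715 / 96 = 7.45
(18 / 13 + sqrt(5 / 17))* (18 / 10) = 9* sqrt(85) / 85 + 162 / 65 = 3.47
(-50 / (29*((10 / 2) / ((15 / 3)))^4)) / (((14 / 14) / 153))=-7650 / 29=-263.79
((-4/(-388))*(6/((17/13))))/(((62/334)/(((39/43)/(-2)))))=-254007/2198117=-0.12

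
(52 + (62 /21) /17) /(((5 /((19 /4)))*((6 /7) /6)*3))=176947 /1530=115.65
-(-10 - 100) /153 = 110 /153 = 0.72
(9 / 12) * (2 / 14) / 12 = 1 / 112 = 0.01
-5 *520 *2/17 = -5200/17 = -305.88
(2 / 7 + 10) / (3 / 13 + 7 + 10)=117 / 196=0.60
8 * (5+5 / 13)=560 / 13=43.08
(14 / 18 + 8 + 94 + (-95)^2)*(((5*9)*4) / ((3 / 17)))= 27931000 / 3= 9310333.33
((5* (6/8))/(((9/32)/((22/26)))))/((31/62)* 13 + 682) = 880/53703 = 0.02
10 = 10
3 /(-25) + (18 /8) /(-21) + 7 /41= -1619 /28700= -0.06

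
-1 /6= -0.17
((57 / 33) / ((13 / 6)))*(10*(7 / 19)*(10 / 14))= 300 / 143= 2.10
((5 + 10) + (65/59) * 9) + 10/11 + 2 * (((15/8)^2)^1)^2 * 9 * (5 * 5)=7426840105/1329152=5587.65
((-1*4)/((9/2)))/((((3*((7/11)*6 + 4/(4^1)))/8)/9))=-704/159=-4.43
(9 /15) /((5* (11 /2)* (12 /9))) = 9 /550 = 0.02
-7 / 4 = -1.75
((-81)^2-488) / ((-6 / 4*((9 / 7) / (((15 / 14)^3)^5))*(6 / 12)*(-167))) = 98493688751220703125 / 927852569934094336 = 106.15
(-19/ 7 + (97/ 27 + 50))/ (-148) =-2404/ 6993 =-0.34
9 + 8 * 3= 33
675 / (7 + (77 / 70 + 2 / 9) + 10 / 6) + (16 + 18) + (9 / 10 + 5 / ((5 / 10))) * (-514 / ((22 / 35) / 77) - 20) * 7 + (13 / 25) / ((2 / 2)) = -216014120551 / 44950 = -4805653.40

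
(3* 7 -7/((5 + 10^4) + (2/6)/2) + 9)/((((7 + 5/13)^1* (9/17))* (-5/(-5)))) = 16583177/2161116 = 7.67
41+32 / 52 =541 / 13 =41.62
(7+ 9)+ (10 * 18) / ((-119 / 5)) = 1004 / 119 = 8.44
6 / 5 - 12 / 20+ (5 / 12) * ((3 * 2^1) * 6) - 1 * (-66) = 408 / 5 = 81.60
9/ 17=0.53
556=556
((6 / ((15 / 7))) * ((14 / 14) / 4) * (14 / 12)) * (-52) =-637 / 15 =-42.47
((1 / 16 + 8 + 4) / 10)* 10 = 193 / 16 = 12.06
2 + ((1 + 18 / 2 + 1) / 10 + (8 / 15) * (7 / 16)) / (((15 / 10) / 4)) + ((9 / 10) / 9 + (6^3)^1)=19949 / 90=221.66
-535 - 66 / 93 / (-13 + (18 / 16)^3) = -534.94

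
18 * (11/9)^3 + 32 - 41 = 23.86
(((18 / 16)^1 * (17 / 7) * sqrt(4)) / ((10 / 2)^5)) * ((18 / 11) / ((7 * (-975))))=-459 / 1094843750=-0.00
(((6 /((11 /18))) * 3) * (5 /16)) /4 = 405 /176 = 2.30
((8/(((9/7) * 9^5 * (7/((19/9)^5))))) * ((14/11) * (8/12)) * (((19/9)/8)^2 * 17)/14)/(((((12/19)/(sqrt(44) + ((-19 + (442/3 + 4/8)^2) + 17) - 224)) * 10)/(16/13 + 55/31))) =349640612325067 * sqrt(11)/8113025676227369040 + 272241718896503893411/584137848688370570880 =0.47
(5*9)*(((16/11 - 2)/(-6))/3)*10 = 150/11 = 13.64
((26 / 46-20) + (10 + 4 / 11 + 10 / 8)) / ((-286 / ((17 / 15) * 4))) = 26911 / 217074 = 0.12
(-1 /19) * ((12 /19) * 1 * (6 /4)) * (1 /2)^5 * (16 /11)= -9 /3971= -0.00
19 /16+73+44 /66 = 3593 /48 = 74.85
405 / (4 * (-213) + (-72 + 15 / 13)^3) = -59319 / 52206787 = -0.00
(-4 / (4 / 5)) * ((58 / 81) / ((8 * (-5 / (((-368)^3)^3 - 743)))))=-3589453784104342254539819 / 324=-11078561062050439057221.66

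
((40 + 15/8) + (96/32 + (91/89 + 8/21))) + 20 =990995/14952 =66.28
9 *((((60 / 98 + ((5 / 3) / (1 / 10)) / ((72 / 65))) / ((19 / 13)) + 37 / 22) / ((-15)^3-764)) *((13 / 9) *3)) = -178227829 / 1525949964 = -0.12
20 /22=10 /11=0.91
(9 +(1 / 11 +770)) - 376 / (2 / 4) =298 / 11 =27.09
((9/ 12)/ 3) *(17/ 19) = 17/ 76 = 0.22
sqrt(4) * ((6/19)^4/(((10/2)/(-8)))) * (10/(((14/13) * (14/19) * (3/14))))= -89856/48013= -1.87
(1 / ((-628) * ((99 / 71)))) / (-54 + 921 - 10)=-71 / 53281404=-0.00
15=15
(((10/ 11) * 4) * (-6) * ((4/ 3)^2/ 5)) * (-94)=24064/ 33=729.21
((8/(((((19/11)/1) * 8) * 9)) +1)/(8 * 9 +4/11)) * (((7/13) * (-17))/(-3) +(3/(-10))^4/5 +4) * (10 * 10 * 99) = 11648925673/11343000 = 1026.97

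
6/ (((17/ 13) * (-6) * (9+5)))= -13/ 238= -0.05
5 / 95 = 1 / 19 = 0.05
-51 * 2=-102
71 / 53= 1.34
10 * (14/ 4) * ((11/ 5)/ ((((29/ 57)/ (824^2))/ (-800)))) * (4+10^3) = -82536434942234.48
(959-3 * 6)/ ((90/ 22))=10351/ 45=230.02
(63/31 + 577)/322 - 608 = -606.20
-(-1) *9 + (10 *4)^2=1609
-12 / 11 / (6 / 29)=-58 / 11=-5.27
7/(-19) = -7/19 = -0.37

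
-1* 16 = -16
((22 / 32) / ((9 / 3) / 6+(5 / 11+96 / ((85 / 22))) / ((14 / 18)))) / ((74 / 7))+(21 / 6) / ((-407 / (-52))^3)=4322804288943 / 466401316448848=0.01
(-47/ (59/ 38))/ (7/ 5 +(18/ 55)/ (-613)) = -60214990/ 2783797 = -21.63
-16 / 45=-0.36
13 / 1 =13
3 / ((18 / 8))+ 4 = 16 / 3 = 5.33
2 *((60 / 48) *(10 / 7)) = 25 / 7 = 3.57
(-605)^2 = 366025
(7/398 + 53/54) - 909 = -4878689/5373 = -908.00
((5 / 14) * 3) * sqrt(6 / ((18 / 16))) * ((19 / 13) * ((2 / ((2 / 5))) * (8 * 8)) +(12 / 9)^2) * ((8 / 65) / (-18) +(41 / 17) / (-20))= -139215016 * sqrt(3) / 1628991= -148.02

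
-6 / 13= -0.46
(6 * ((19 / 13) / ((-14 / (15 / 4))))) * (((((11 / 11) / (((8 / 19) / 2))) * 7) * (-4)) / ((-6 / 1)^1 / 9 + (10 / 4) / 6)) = -16245 / 13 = -1249.62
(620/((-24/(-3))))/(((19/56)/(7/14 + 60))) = 262570/19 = 13819.47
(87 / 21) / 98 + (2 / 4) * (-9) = -1529 / 343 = -4.46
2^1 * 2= 4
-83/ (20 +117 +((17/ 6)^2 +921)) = -0.08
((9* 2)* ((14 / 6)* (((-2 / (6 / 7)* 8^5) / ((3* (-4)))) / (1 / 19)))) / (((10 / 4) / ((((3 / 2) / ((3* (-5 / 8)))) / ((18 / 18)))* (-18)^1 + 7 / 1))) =3264249856 / 75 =43523331.41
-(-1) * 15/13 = 15/13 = 1.15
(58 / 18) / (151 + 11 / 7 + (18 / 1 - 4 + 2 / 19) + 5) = 3857 / 205497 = 0.02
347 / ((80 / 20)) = 347 / 4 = 86.75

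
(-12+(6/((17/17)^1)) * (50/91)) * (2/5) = -1584/455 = -3.48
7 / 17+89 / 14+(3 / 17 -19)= -12.05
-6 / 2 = -3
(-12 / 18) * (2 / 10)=-2 / 15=-0.13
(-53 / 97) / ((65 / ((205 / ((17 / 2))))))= -4346 / 21437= -0.20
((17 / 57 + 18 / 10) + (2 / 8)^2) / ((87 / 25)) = 49265 / 79344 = 0.62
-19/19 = -1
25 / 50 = 1 / 2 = 0.50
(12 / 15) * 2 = 8 / 5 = 1.60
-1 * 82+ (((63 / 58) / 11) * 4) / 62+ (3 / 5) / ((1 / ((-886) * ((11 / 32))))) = -209434091 / 791120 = -264.73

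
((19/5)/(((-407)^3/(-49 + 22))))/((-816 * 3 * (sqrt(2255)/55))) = -57 * sqrt(2255)/3759291413680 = -0.00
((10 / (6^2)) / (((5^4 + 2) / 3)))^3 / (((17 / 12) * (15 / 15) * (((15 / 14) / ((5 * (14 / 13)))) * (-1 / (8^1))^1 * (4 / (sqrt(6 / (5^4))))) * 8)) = -245 * sqrt(6) / 2941634131722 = -0.00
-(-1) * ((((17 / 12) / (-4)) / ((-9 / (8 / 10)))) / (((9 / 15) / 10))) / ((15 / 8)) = 68 / 243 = 0.28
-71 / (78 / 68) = -2414 / 39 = -61.90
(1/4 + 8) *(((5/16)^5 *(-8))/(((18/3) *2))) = -0.02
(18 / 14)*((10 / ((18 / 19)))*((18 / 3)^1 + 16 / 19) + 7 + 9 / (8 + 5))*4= 37400 / 91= 410.99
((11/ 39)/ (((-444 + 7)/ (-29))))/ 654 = 319/ 11146122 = 0.00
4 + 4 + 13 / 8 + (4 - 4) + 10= 157 / 8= 19.62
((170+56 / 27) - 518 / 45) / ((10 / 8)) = 86704 / 675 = 128.45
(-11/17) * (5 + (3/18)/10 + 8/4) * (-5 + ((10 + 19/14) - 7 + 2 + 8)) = -42.48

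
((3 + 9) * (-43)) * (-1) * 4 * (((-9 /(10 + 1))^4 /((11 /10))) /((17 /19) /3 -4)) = -7718885280 /33981761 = -227.15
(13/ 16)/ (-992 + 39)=-13/ 15248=-0.00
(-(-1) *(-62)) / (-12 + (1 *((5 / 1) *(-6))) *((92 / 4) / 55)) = 341 / 135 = 2.53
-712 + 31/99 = -70457/99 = -711.69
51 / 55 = 0.93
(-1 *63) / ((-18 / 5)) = 35 / 2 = 17.50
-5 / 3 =-1.67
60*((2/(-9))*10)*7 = -2800/3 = -933.33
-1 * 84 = -84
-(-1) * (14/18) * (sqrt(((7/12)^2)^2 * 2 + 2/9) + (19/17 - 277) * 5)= -164150/153 + 7 * sqrt(9410)/1296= -1072.35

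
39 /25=1.56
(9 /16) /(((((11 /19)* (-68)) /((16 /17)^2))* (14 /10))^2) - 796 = -113916849900796 /143111646601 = -796.00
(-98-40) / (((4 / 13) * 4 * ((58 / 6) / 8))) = -2691 / 29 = -92.79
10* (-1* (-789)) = 7890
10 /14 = 5 /7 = 0.71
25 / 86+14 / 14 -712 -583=-111259 / 86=-1293.71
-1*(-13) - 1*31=-18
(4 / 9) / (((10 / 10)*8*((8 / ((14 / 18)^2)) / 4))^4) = 5764801 / 6347497291776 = 0.00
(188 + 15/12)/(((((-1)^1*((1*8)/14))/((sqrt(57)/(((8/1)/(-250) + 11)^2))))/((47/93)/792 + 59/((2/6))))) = -1079436024078125*sqrt(57)/2215149399936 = -3679.01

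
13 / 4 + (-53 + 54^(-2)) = -72535 / 1458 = -49.75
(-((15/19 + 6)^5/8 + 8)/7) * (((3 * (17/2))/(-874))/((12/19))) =609985873745/51027448192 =11.95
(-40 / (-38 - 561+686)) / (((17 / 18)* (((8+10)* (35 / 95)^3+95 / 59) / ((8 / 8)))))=-97123440 / 500824403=-0.19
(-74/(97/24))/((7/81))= -143856/679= -211.86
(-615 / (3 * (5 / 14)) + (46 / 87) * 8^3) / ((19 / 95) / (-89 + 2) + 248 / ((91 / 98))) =-1715090 / 1510307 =-1.14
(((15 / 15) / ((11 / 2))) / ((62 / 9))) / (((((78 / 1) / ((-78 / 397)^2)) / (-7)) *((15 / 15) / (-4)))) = 19656 / 53744669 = 0.00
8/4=2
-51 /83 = -0.61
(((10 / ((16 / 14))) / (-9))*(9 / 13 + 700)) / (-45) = 63763 / 4212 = 15.14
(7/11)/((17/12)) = 84/187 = 0.45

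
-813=-813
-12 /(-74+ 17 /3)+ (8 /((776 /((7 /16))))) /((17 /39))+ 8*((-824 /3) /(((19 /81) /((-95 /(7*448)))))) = 75257535261 /265027280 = 283.96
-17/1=-17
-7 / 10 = -0.70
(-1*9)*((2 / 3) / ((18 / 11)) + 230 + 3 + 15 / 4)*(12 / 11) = -25613 / 11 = -2328.45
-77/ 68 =-1.13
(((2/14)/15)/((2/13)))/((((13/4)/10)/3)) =4/7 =0.57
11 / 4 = 2.75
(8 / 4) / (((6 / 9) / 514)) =1542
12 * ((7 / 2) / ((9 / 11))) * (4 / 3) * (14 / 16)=539 / 9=59.89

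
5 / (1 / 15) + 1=76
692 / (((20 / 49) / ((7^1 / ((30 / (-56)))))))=-22153.23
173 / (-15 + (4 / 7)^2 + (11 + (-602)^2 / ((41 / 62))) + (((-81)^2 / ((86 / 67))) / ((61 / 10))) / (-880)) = 160448993936 / 508262472391573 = 0.00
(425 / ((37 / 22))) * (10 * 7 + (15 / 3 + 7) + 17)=925650 / 37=25017.57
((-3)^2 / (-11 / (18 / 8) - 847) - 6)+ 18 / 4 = -23163 / 15334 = -1.51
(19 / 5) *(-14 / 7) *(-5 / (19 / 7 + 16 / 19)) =5054 / 473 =10.68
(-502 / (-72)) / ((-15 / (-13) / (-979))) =-5915.70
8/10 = 4/5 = 0.80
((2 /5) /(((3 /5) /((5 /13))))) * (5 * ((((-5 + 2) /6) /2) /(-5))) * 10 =0.64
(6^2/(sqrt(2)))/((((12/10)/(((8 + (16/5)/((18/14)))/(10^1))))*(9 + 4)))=236*sqrt(2)/195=1.71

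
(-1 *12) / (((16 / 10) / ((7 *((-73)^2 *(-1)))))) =279772.50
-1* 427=-427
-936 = -936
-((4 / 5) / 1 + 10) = -54 / 5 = -10.80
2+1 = 3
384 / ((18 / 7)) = 448 / 3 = 149.33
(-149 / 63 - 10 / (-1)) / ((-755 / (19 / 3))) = -9139 / 142695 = -0.06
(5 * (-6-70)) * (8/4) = -760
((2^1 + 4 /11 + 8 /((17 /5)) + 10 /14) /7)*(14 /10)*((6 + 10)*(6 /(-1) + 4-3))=-113744 /1309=-86.89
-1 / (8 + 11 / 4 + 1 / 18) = -36 / 389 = -0.09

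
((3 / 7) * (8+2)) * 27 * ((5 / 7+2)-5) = -12960 / 49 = -264.49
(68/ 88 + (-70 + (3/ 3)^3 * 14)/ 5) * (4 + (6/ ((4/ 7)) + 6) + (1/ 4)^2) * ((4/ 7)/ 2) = -53909/ 880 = -61.26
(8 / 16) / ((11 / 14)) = 7 / 11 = 0.64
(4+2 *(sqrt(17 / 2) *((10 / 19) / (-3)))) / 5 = 4 / 5 - 2 *sqrt(34) / 57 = 0.60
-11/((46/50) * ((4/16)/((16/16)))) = -1100/23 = -47.83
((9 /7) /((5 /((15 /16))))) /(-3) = -9 /112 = -0.08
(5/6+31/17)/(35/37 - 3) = -10027/7752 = -1.29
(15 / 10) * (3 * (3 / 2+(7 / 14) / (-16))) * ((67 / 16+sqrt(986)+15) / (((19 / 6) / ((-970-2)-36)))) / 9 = -8883 * sqrt(986) / 38-2727081 / 608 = -11825.64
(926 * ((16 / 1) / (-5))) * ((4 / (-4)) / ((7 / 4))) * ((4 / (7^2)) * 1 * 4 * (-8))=-7585792 / 1715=-4423.20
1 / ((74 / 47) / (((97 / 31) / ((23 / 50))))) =113975 / 26381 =4.32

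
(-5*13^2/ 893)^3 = -603351125/ 712121957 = -0.85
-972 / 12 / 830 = -81 / 830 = -0.10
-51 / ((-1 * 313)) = 51 / 313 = 0.16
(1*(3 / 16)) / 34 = 3 / 544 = 0.01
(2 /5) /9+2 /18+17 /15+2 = 148 /45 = 3.29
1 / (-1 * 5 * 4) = -0.05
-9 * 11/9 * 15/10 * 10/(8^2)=-165/64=-2.58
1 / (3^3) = 1 / 27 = 0.04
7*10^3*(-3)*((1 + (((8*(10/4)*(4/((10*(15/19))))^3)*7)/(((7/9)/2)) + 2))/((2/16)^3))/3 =-13392719872/75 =-178569598.29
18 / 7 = 2.57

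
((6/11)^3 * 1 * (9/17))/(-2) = -972/22627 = -0.04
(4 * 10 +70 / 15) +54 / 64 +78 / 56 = 31519 / 672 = 46.90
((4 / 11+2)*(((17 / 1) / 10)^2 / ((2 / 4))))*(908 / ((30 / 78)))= 32252.82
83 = 83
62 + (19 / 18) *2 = 577 / 9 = 64.11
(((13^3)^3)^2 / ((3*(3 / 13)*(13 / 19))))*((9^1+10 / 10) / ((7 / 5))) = 106832636604359523472550 / 63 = 1695756136577135293215.08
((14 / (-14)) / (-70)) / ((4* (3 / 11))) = 11 / 840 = 0.01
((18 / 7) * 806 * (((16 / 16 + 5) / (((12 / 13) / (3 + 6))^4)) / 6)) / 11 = 8390850507 / 4928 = 1702688.82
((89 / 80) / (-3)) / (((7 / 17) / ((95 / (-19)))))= 1513 / 336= 4.50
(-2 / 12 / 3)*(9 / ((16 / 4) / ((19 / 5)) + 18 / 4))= -19 / 211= -0.09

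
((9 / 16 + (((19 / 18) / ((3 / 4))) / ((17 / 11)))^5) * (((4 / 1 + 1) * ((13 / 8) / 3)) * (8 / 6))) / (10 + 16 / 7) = 176328430952209445 / 504608273274733632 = 0.35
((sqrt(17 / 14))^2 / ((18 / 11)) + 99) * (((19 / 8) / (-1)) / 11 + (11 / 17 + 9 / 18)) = 454715 / 4896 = 92.87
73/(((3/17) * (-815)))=-1241/2445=-0.51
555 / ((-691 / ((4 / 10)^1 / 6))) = -37 / 691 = -0.05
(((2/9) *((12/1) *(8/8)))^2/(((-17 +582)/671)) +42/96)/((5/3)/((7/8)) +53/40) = 5058893/1839414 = 2.75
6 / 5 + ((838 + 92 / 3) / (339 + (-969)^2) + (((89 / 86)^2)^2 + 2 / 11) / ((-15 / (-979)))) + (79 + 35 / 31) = 6476174071523399 / 38535357351600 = 168.06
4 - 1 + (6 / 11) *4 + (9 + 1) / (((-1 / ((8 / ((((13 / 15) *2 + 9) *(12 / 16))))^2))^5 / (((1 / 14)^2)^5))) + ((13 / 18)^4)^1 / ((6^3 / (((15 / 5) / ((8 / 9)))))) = 1266893640322058237379950980234177254731 / 244287834673768199027604196243875818496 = 5.19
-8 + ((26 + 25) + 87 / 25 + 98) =3612 / 25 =144.48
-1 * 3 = -3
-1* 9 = -9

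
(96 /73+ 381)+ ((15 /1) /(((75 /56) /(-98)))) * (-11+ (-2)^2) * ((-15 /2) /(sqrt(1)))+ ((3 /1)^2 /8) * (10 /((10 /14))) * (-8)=-4187841 /73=-57367.68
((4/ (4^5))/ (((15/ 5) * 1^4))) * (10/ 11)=5/ 4224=0.00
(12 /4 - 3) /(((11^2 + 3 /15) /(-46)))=0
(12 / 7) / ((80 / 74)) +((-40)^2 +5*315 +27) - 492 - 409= 161181 / 70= 2302.59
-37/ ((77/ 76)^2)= -213712/ 5929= -36.05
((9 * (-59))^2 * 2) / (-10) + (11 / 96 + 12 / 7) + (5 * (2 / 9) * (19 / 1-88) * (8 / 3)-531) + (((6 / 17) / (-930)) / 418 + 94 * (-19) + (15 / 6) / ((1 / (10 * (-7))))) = -65600631210451 / 1110241440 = -59086.82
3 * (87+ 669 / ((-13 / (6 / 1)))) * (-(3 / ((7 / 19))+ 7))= 10074.66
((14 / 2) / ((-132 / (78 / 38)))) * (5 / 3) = -455 / 2508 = -0.18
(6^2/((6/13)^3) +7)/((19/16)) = 17912/57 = 314.25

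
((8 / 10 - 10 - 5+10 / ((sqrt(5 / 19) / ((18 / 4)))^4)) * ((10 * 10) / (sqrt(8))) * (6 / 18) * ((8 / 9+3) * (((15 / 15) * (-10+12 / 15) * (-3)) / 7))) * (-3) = -272314595 * sqrt(2) / 12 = -32092582.79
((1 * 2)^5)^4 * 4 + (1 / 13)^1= 54525953 / 13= 4194304.08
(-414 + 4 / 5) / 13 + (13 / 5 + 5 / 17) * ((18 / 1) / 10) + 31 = 24447 / 5525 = 4.42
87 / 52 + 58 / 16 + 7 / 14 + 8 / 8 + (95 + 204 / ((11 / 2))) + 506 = 644.89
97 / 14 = 6.93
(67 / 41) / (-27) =-67 / 1107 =-0.06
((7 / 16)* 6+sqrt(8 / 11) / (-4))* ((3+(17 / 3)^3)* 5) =87395 / 36 - 1135* sqrt(22) / 27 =2230.47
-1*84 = -84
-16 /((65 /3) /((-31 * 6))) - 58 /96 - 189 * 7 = -1186.25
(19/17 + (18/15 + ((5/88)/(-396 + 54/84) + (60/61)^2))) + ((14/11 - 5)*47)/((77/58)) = -152632644009203/1186231953060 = -128.67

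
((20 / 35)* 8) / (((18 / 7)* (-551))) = -16 / 4959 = -0.00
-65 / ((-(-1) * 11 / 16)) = -1040 / 11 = -94.55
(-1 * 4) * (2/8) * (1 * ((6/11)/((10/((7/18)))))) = -7/330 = -0.02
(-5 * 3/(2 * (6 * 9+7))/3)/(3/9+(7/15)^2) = -1125/15128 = -0.07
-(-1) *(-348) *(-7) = 2436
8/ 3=2.67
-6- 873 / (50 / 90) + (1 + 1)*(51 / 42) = -55124 / 35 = -1574.97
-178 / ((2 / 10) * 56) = -445 / 28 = -15.89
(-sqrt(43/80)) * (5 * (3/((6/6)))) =-3 * sqrt(215)/4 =-11.00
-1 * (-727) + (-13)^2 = 896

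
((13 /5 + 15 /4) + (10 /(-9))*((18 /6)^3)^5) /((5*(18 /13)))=-4145238149 /1800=-2302910.08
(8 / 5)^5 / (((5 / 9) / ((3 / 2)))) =28.31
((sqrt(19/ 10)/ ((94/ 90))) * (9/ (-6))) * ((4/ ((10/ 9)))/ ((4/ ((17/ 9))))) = -459 * sqrt(190)/ 1880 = -3.37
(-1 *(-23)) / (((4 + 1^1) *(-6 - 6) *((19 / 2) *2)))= -23 / 1140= -0.02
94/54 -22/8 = -109/108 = -1.01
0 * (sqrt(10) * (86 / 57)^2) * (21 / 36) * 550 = 0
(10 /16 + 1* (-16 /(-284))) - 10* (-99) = 562707 /568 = 990.68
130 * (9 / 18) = 65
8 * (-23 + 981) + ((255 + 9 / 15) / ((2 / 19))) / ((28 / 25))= 275297 / 28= 9832.04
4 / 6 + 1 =5 / 3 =1.67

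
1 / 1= 1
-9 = -9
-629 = -629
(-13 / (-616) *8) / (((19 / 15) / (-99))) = -1755 / 133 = -13.20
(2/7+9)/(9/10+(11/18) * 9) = 325/224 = 1.45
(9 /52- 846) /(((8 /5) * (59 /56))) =-1539405 /3068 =-501.76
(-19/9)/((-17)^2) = -19/2601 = -0.01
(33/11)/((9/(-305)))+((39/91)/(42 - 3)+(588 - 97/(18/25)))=575957/1638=351.62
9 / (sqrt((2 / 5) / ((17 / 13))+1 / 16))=12 * sqrt(42585) / 167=14.83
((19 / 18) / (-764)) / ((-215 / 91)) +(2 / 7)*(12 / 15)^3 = 75993583 / 517419000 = 0.15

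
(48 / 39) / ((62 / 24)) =0.48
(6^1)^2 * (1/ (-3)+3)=96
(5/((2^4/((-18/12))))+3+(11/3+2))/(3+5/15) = 787/320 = 2.46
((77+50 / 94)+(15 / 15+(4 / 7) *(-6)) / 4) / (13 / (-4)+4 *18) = 9203 / 8225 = 1.12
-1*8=-8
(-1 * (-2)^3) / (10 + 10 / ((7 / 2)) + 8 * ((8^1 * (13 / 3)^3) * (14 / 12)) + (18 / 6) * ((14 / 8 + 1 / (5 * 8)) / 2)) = 362880 / 276295651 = 0.00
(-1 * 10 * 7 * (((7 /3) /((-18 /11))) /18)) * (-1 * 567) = -18865 /6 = -3144.17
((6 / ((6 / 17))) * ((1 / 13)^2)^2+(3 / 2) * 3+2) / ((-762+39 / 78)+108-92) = -371327 / 42584451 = -0.01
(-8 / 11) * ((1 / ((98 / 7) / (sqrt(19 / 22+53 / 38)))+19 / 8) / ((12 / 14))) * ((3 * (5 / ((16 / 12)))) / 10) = -399 / 176-3 * sqrt(24662) / 4598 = -2.37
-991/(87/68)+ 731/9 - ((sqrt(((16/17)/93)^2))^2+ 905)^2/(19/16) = -2376725844201357636359/3442540661189271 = -690398.77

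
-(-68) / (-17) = -4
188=188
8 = 8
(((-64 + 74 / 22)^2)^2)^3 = 7753718092444544992127728048382161 / 3138428376721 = 2470573536091193394373.64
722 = 722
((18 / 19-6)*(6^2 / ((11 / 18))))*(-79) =23514.03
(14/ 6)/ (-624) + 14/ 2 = 7.00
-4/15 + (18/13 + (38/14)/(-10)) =2311/2730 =0.85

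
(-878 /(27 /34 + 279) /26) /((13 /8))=-119408 /1607697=-0.07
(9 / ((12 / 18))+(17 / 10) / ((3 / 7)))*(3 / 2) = 131 / 5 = 26.20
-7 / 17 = -0.41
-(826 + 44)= -870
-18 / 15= -6 / 5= -1.20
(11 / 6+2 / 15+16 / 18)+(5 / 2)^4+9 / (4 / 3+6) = 341711 / 7920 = 43.15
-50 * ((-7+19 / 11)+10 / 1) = -236.36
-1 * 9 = -9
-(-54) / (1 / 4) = 216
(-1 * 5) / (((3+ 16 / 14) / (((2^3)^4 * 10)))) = -1433600 / 29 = -49434.48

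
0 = 0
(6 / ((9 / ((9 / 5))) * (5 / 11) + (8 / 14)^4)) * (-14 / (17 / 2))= -1479016 / 356099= -4.15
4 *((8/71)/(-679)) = -32/48209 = -0.00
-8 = -8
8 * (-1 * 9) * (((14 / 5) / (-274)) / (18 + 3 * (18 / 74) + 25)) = 9324 / 554165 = 0.02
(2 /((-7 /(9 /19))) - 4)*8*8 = -35200 /133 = -264.66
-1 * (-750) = 750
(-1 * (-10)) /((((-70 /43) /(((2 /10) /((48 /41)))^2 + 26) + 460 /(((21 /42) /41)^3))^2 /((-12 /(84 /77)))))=-933038556968771 /545639350427558482437632842240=-0.00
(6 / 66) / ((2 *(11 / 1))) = 1 / 242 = 0.00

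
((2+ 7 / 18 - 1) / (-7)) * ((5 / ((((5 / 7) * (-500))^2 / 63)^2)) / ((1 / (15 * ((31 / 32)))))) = -14067459 / 4000000000000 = -0.00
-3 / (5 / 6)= -18 / 5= -3.60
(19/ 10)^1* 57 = 1083/ 10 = 108.30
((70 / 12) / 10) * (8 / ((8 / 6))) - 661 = -1315 / 2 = -657.50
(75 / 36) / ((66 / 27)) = 0.85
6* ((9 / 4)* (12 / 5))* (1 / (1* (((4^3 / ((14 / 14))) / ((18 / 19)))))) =729 / 1520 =0.48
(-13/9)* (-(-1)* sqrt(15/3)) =-13* sqrt(5)/9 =-3.23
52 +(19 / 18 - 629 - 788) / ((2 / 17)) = -431407 / 36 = -11983.53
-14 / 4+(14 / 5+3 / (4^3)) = -209 / 320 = -0.65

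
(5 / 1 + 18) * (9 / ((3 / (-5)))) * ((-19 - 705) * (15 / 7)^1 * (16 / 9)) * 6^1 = 39964800 / 7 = 5709257.14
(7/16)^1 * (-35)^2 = 8575/16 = 535.94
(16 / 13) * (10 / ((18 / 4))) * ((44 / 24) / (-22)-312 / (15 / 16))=-319568 / 351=-910.45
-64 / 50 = -32 / 25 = -1.28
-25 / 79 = -0.32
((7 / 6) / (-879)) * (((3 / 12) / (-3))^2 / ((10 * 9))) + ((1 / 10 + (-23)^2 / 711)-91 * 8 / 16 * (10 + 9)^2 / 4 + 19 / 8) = -22155943289737 / 5399732160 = -4103.16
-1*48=-48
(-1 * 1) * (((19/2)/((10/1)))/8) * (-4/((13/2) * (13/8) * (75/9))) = 114/21125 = 0.01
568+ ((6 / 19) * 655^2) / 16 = 1373411 / 152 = 9035.60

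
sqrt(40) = 2 * sqrt(10) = 6.32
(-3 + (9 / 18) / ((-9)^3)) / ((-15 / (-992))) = -434000 / 2187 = -198.45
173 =173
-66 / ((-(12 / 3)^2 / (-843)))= -27819 / 8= -3477.38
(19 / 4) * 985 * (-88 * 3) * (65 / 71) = -80287350 / 71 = -1130807.75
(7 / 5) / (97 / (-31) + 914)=217 / 141185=0.00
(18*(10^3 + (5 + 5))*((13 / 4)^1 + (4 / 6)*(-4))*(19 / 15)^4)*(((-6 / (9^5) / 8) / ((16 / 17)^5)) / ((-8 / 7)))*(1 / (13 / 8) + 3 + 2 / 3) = 152930087024040851 / 86931979370496000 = 1.76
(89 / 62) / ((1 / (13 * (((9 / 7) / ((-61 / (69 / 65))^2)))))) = 3813561 / 524847050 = 0.01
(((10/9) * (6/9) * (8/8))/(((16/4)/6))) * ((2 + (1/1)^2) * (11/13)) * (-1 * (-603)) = 22110/13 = 1700.77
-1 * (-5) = 5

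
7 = 7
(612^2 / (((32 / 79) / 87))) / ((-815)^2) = 160890057 / 1328450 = 121.11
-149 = -149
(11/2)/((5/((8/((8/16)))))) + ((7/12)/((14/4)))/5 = 529/30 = 17.63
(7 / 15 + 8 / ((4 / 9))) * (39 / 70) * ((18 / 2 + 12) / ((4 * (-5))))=-10803 / 1000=-10.80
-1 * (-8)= 8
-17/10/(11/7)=-119/110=-1.08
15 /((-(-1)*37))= 15 /37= 0.41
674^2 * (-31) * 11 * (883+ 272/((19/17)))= -3315188590516/19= -174483610027.16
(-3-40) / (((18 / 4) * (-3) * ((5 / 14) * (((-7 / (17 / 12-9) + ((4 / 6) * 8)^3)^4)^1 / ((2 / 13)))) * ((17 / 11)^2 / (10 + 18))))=11024813596797 / 371936936320577867560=0.00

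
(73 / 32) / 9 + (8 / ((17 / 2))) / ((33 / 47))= 85843 / 53856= 1.59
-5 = -5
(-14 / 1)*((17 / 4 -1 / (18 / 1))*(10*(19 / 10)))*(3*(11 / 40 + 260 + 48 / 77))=-2305433723 / 2640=-873270.35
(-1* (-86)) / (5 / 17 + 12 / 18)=4386 / 49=89.51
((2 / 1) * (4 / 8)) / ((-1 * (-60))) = 1 / 60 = 0.02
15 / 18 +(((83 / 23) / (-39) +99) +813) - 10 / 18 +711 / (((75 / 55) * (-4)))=42078373 / 53820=781.84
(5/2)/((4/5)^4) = 3125/512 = 6.10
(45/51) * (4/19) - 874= -282242/323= -873.81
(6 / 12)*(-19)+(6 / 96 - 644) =-10455 / 16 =-653.44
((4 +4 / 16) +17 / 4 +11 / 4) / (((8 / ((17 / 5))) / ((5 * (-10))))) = -3825 / 16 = -239.06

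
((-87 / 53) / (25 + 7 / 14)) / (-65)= 0.00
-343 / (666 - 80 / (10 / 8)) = -49 / 86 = -0.57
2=2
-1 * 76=-76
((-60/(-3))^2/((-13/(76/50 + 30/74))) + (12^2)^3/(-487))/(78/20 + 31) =-1115489120/6288631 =-177.38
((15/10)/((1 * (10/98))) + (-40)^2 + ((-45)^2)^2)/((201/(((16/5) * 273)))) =29864305016/1675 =17829435.83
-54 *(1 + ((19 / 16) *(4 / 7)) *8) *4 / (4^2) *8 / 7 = -4860 / 49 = -99.18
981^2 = 962361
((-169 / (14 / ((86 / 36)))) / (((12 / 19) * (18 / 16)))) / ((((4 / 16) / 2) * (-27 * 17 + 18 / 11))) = 10868 / 15309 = 0.71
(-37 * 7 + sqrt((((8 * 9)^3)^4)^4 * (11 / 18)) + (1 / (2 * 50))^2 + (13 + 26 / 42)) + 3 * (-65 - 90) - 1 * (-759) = 10210021 / 210000 + 62781062873992032566884499976912074100965376 * sqrt(22) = 294469286722637843429644400000000000000000000.00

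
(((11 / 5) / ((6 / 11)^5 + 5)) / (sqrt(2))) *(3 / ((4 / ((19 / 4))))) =100978977 *sqrt(2) / 130084960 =1.10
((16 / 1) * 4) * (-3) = -192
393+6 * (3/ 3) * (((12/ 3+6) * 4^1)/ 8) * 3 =483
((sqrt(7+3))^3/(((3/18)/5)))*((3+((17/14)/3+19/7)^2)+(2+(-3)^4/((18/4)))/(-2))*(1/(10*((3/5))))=120325*sqrt(10)/882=431.41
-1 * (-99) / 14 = 99 / 14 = 7.07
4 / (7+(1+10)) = 2 / 9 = 0.22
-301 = -301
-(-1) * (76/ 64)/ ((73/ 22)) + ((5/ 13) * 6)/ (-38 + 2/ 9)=38305/ 129064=0.30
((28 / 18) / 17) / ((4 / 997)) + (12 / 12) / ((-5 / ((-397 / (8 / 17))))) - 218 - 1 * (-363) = 336.53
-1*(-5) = 5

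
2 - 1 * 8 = -6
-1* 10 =-10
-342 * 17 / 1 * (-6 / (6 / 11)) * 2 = 127908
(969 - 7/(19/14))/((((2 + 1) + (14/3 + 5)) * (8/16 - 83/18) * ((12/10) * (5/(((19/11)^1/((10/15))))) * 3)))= -164817/61864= -2.66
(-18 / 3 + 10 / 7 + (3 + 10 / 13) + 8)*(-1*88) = -57640 / 91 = -633.41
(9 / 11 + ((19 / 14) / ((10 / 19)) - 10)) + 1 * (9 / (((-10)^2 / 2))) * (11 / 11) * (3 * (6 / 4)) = -11152 / 1925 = -5.79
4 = 4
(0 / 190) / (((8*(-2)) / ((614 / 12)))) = 0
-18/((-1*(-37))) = -18/37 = -0.49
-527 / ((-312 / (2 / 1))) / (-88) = -527 / 13728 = -0.04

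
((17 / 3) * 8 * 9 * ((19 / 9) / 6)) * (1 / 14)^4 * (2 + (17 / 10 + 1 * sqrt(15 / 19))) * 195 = 1105 * sqrt(285) / 28812 + 155363 / 57624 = 3.34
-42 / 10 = -21 / 5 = -4.20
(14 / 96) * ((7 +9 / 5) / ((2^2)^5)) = 77 / 61440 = 0.00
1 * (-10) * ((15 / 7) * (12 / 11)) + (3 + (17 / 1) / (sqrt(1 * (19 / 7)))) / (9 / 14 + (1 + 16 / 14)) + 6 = -12.60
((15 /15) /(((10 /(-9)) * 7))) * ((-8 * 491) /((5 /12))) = 212112 /175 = 1212.07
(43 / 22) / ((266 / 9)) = 387 / 5852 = 0.07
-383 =-383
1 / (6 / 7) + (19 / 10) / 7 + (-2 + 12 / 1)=1201 / 105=11.44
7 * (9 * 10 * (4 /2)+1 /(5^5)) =3937507 /3125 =1260.00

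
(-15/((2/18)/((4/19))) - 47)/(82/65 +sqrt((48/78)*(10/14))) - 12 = -30616367/323646 +465725*sqrt(910)/323646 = -51.19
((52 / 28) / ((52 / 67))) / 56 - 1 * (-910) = 1426947 / 1568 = 910.04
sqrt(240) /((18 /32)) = 64 * sqrt(15) /9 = 27.54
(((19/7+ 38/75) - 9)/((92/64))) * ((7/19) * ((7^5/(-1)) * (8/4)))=1631758016/32775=49786.67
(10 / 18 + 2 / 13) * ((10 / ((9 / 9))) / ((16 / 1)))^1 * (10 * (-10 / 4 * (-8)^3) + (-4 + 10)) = 2657245 / 468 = 5677.87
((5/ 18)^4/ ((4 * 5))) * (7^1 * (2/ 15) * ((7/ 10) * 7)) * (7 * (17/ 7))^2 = 495635/ 1259712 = 0.39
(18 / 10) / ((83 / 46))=414 / 415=1.00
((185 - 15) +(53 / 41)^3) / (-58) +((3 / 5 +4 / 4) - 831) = -16636619681 / 19987090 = -832.37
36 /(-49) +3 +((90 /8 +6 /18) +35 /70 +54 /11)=124559 /6468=19.26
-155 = -155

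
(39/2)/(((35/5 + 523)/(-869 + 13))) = -8346/265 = -31.49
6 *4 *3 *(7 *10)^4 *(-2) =-3457440000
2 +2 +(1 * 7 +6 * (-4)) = -13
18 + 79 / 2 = 115 / 2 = 57.50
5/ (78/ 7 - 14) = -7/ 4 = -1.75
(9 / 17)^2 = 81 / 289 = 0.28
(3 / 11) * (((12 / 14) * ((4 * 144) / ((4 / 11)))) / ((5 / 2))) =148.11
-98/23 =-4.26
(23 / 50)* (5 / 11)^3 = 115 / 2662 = 0.04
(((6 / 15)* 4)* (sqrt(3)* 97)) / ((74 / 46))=17848* sqrt(3) / 185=167.10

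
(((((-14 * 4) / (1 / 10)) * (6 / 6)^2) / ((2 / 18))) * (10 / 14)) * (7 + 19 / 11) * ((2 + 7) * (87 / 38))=-135302400 / 209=-647379.90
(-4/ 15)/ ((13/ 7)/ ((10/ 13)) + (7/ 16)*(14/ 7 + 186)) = -112/ 35559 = -0.00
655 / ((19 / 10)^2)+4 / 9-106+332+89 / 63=1034295 / 2527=409.30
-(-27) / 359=27 / 359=0.08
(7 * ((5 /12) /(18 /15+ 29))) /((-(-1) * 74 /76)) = 3325 /33522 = 0.10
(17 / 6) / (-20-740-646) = -17 / 8436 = -0.00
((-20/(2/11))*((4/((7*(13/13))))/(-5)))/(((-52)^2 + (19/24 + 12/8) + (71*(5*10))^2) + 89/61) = 0.00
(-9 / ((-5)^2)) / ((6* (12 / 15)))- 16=-643 / 40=-16.08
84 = 84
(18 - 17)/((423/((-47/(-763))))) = 1/6867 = 0.00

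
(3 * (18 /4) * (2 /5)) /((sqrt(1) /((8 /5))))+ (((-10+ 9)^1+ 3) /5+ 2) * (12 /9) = 296 /25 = 11.84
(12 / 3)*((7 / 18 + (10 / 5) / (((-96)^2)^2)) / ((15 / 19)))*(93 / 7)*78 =126455913961 / 61931520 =2041.87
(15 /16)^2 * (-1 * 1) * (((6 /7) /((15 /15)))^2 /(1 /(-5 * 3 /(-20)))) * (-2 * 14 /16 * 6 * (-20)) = -91125 /896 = -101.70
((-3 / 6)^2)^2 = 1 / 16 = 0.06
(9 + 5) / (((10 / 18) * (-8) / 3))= -189 / 20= -9.45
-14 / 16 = -7 / 8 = -0.88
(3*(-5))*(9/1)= -135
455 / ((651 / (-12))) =-260 / 31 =-8.39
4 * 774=3096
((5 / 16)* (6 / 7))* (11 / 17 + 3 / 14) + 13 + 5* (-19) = -81.77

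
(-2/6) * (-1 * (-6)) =-2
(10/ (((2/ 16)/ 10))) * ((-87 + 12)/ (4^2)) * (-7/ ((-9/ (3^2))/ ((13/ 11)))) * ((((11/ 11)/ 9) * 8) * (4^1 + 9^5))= -1628431212.12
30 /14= 15 /7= 2.14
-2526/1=-2526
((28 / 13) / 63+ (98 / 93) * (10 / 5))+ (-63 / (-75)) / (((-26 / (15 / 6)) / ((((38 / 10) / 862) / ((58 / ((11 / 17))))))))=2.14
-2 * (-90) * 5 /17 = 52.94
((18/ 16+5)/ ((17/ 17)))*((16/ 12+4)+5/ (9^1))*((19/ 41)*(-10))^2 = 23437925/ 30258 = 774.60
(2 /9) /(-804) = -1 /3618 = -0.00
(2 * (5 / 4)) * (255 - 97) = 395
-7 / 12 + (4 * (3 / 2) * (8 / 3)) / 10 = 61 / 60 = 1.02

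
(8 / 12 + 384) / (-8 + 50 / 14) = -8078 / 93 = -86.86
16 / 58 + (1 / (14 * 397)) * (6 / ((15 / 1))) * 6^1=111334 / 402955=0.28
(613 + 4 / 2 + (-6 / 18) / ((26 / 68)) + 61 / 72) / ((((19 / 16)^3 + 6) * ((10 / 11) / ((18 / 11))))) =294715904 / 2043275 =144.24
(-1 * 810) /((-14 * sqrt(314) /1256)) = 4100.92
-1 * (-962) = 962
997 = 997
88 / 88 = 1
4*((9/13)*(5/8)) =45/26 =1.73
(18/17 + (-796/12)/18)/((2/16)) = -9644/459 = -21.01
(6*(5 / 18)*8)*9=120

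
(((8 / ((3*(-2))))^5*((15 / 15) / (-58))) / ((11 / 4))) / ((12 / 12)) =2048 / 77517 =0.03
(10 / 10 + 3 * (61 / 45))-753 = -11219 / 15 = -747.93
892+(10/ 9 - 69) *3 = 2065/ 3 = 688.33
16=16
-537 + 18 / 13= -6963 / 13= -535.62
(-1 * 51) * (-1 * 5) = 255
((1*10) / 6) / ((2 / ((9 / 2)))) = 15 / 4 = 3.75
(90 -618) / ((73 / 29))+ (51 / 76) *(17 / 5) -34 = -6698429 / 27740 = -241.47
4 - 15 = -11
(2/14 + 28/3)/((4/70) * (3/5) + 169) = 4975/88743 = 0.06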